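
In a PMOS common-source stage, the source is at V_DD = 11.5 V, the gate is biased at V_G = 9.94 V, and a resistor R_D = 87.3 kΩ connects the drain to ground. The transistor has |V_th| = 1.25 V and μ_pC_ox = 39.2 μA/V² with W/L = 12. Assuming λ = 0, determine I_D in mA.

V_SG = V_DD − V_G = 11.5 − 9.94 = 1.56 V, so V_ov = 1.56 − 1.25 = 0.31 V.
k_p = μ_pC_ox · (W/L) = 0.4704 mA/V².
Assume saturation: I_D = ½ k_p V_ov² = 0.5 × 0.4704 × 0.31² = 0.0226 mA, giving V_SD = V_DD − I_D R_D = 11.5 − 0.0226 × 87.3 = 9.53 V.
V_SD = 9.53 V ≥ V_ov = 0.31 V, confirming saturation.

I_D = 0.0226 mA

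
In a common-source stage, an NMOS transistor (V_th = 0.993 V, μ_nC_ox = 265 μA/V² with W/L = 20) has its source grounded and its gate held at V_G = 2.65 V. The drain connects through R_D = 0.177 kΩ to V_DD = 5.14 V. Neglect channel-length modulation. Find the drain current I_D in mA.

I_D = 7.28 mA

V_GS = V_G = 2.65 V, so V_ov = 2.65 − 0.993 = 1.66 V.
k_n = μ_nC_ox · (W/L) = 5.3 mA/V².
Assume saturation: I_D = ½ k_n V_ov² = 0.5 × 5.3 × 1.66² = 7.28 mA, giving V_DS = V_DD − I_D R_D = 5.14 − 7.28 × 0.177 = 3.85 V.
V_DS = 3.85 V ≥ V_ov = 1.66 V, confirming saturation.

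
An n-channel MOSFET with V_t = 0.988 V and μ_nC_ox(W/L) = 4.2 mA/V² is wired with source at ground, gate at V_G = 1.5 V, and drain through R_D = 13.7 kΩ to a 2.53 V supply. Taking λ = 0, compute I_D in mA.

V_GS = V_G = 1.5 V, so V_ov = 1.5 − 0.988 = 0.512 V.
Assume saturation: I_D = ½ k_n V_ov² = 0.5 × 4.2 × 0.512² = 0.551 mA, giving V_DS = V_DD − I_D R_D = 2.53 − 0.551 × 13.7 = -5.01 V.
But -5.01 V < V_ov = 0.512 V, so the device is actually in triode.
In triode I_D = k_n[V_ov V_DS − ½ V_DS²] and I_D = (V_DD − V_DS)/R_D. Equating: 28.8 V_DS² − 30.46 V_DS + 2.53 = 0, giving V_DS = 0.0909 V (the root below V_ov).
I_D = (2.53 − 0.0909) / 13.7 = 0.178 mA.

I_D = 0.178 mA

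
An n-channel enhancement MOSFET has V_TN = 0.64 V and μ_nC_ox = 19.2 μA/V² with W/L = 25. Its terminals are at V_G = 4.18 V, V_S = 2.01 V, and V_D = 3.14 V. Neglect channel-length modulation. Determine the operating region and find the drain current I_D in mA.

V_GS = V_G − V_S = 4.18 − 2.01 = 2.17 V; V_DS = V_D − V_S = 3.14 − 2.01 = 1.13 V.
k_n = μ_nC_ox · (W/L) = 0.48 mA/V².
V_ov = V_GS − V_TN = 2.17 − 0.64 = 1.53 V.
Since V_DS = 1.13 V < V_ov = 1.53 V, the device is in the triode region.
I_D = k_n [V_ov · V_DS − ½ V_DS²] = 0.48 × [1.53 × 1.13 − 0.5 × 1.13²] = 0.523 mA.

Triode; I_D = 0.523 mA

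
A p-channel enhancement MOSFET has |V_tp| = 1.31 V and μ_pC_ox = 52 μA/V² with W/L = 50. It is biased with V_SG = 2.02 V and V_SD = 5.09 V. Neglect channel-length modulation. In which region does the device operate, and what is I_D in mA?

Saturation; I_D = 0.655 mA

k_p = μ_pC_ox · (W/L) = 2.6 mA/V².
V_ov = V_SG − |V_tp| = 2.02 − 1.31 = 0.71 V.
Since V_SD = 5.09 V ≥ V_ov = 0.71 V, the device is in saturation.
I_D = ½ k_p V_ov² = 0.5 × 2.6 × 0.71² = 0.655 mA.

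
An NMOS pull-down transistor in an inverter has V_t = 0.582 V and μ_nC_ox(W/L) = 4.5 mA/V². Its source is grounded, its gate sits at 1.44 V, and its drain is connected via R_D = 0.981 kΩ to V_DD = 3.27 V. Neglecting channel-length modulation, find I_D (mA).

I_D = 1.66 mA

V_GS = V_G = 1.44 V, so V_ov = 1.44 − 0.582 = 0.858 V.
Assume saturation: I_D = ½ k_n V_ov² = 0.5 × 4.5 × 0.858² = 1.66 mA, giving V_DS = V_DD − I_D R_D = 3.27 − 1.66 × 0.981 = 1.65 V.
V_DS = 1.65 V ≥ V_ov = 0.858 V, confirming saturation.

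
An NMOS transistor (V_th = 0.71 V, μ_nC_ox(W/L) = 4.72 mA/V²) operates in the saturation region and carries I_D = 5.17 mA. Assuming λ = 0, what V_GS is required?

V_GS = 2.19 V

In saturation I_D = ½ k_n (V_GS − V_th)², so V_GS − V_th = √(2 I_D / k_n) = √(2 × 5.17 / 4.72) = 1.48 V.
V_GS = 0.71 + 1.48 = 2.19 V.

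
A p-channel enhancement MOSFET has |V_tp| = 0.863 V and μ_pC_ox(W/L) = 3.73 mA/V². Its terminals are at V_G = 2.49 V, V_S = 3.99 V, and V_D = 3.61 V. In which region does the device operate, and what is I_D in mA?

Triode; I_D = 0.634 mA

V_SG = V_S − V_G = 3.99 − 2.49 = 1.5 V; V_SD = V_S − V_D = 3.99 − 3.61 = 0.38 V.
V_ov = V_SG − |V_tp| = 1.5 − 0.863 = 0.637 V.
Since V_SD = 0.38 V < V_ov = 0.637 V, the device is in the triode region.
I_D = k_p [V_ov · V_SD − ½ V_SD²] = 3.73 × [0.637 × 0.38 − 0.5 × 0.38²] = 0.634 mA.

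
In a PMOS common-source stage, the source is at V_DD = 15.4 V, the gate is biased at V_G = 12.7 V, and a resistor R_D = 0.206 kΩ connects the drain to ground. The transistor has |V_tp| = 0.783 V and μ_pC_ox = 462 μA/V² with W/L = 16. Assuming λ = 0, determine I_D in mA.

V_SG = V_DD − V_G = 15.4 − 12.7 = 2.7 V, so V_ov = 2.7 − 0.783 = 1.92 V.
k_p = μ_pC_ox · (W/L) = 7.392 mA/V².
Assume saturation: I_D = ½ k_p V_ov² = 0.5 × 7.392 × 1.92² = 13.6 mA, giving V_SD = V_DD − I_D R_D = 15.4 − 13.6 × 0.206 = 12.6 V.
V_SD = 12.6 V ≥ V_ov = 1.92 V, confirming saturation.

I_D = 13.6 mA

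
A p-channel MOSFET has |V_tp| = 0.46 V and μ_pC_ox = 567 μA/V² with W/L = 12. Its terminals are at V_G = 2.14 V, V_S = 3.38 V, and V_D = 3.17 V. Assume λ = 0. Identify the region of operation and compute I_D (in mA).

V_SG = V_S − V_G = 3.38 − 2.14 = 1.24 V; V_SD = V_S − V_D = 3.38 − 3.17 = 0.21 V.
k_p = μ_pC_ox · (W/L) = 6.804 mA/V².
V_ov = V_SG − |V_tp| = 1.24 − 0.46 = 0.78 V.
Since V_SD = 0.21 V < V_ov = 0.78 V, the device is in the triode region.
I_D = k_p [V_ov · V_SD − ½ V_SD²] = 6.804 × [0.78 × 0.21 − 0.5 × 0.21²] = 0.964 mA.

Triode; I_D = 0.964 mA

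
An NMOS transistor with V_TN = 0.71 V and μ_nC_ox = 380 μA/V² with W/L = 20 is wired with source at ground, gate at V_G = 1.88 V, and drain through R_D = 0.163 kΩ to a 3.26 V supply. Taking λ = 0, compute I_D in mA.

V_GS = V_G = 1.88 V, so V_ov = 1.88 − 0.71 = 1.17 V.
k_n = μ_nC_ox · (W/L) = 7.6 mA/V².
Assume saturation: I_D = ½ k_n V_ov² = 0.5 × 7.6 × 1.17² = 5.2 mA, giving V_DS = V_DD − I_D R_D = 3.26 − 5.2 × 0.163 = 2.41 V.
V_DS = 2.41 V ≥ V_ov = 1.17 V, confirming saturation.

I_D = 5.20 mA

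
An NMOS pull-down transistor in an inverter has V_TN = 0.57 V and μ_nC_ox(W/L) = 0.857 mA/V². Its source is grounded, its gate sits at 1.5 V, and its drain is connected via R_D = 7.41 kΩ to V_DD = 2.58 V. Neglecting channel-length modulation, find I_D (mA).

I_D = 0.284 mA

V_GS = V_G = 1.5 V, so V_ov = 1.5 − 0.57 = 0.93 V.
Assume saturation: I_D = ½ k_n V_ov² = 0.5 × 0.857 × 0.93² = 0.371 mA, giving V_DS = V_DD − I_D R_D = 2.58 − 0.371 × 7.41 = -0.166 V.
But -0.166 V < V_ov = 0.93 V, so the device is actually in triode.
In triode I_D = k_n[V_ov V_DS − ½ V_DS²] and I_D = (V_DD − V_DS)/R_D. Equating: 3.18 V_DS² − 6.906 V_DS + 2.58 = 0, giving V_DS = 0.479 V (the root below V_ov).
I_D = (2.58 − 0.479) / 7.41 = 0.284 mA.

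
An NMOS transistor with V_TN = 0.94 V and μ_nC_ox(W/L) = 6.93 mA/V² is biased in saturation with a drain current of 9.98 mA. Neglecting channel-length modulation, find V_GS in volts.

In saturation I_D = ½ k_n (V_GS − V_TN)², so V_GS − V_TN = √(2 I_D / k_n) = √(2 × 9.98 / 6.93) = 1.7 V.
V_GS = 0.94 + 1.7 = 2.64 V.

V_GS = 2.64 V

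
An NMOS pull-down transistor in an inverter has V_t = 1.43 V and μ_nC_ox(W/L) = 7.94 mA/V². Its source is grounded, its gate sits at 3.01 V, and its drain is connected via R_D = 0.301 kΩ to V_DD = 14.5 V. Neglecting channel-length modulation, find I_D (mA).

V_GS = V_G = 3.01 V, so V_ov = 3.01 − 1.43 = 1.58 V.
Assume saturation: I_D = ½ k_n V_ov² = 0.5 × 7.94 × 1.58² = 9.91 mA, giving V_DS = V_DD − I_D R_D = 14.5 − 9.91 × 0.301 = 11.5 V.
V_DS = 11.5 V ≥ V_ov = 1.58 V, confirming saturation.

I_D = 9.91 mA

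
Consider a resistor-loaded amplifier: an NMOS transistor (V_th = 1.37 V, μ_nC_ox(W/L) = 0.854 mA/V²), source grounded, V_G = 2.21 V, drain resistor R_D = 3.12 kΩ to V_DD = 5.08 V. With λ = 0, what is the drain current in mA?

V_GS = V_G = 2.21 V, so V_ov = 2.21 − 1.37 = 0.84 V.
Assume saturation: I_D = ½ k_n V_ov² = 0.5 × 0.854 × 0.84² = 0.301 mA, giving V_DS = V_DD − I_D R_D = 5.08 − 0.301 × 3.12 = 4.14 V.
V_DS = 4.14 V ≥ V_ov = 0.84 V, confirming saturation.

I_D = 0.301 mA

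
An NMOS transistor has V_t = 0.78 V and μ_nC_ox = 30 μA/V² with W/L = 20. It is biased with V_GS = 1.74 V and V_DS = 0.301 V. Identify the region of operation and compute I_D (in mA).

Triode; I_D = 0.146 mA

k_n = μ_nC_ox · (W/L) = 0.6 mA/V².
V_ov = V_GS − V_t = 1.74 − 0.78 = 0.96 V.
Since V_DS = 0.301 V < V_ov = 0.96 V, the device is in the triode region.
I_D = k_n [V_ov · V_DS − ½ V_DS²] = 0.6 × [0.96 × 0.301 − 0.5 × 0.301²] = 0.146 mA.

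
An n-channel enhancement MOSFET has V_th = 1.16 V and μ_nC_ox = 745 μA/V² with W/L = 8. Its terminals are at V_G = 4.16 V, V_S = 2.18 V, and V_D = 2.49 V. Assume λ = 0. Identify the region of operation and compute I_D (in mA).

V_GS = V_G − V_S = 4.16 − 2.18 = 1.98 V; V_DS = V_D − V_S = 2.49 − 2.18 = 0.31 V.
k_n = μ_nC_ox · (W/L) = 5.96 mA/V².
V_ov = V_GS − V_th = 1.98 − 1.16 = 0.82 V.
Since V_DS = 0.31 V < V_ov = 0.82 V, the device is in the triode region.
I_D = k_n [V_ov · V_DS − ½ V_DS²] = 5.96 × [0.82 × 0.31 − 0.5 × 0.31²] = 1.23 mA.

Triode; I_D = 1.23 mA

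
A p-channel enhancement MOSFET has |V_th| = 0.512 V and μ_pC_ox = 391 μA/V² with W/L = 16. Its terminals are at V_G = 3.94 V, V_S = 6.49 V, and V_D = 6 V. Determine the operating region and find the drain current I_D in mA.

Triode; I_D = 5.50 mA

V_SG = V_S − V_G = 6.49 − 3.94 = 2.55 V; V_SD = V_S − V_D = 6.49 − 6 = 0.49 V.
k_p = μ_pC_ox · (W/L) = 6.256 mA/V².
V_ov = V_SG − |V_th| = 2.55 − 0.512 = 2.04 V.
Since V_SD = 0.49 V < V_ov = 2.04 V, the device is in the triode region.
I_D = k_p [V_ov · V_SD − ½ V_SD²] = 6.256 × [2.04 × 0.49 − 0.5 × 0.49²] = 5.5 mA.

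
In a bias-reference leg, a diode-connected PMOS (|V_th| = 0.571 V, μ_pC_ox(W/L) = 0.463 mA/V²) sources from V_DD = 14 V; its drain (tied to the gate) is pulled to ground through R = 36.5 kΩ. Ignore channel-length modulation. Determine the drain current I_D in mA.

With gate tied to drain, V_SG = V_SD ≥ V_SG − |V_th|, so the device is in saturation.
KCL at the drain: ½ k_p (V_SG − |V_th|)² = (V_DD − V_SG)/R.
Let x = V_SG − 0.571. Then 8.45 x² + x − 13.43 = 0, giving x = 1.2 V (positive root), so V_SG = 1.77 V.
I_D = (V_DD − V_SG)/R = (14 − 1.77) / 36.5 = 0.335 mA.

I_D = 0.335 mA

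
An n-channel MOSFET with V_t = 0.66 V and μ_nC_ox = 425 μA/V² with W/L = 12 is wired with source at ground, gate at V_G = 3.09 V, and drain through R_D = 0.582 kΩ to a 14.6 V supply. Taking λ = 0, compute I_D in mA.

V_GS = V_G = 3.09 V, so V_ov = 3.09 − 0.66 = 2.43 V.
k_n = μ_nC_ox · (W/L) = 5.1 mA/V².
Assume saturation: I_D = ½ k_n V_ov² = 0.5 × 5.1 × 2.43² = 15.1 mA, giving V_DS = V_DD − I_D R_D = 14.6 − 15.1 × 0.582 = 5.84 V.
V_DS = 5.84 V ≥ V_ov = 2.43 V, confirming saturation.

I_D = 15.1 mA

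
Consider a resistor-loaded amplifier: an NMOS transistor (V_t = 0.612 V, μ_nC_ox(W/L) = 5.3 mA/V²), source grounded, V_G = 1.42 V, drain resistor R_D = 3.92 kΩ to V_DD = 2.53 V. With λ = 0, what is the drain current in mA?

I_D = 0.605 mA

V_GS = V_G = 1.42 V, so V_ov = 1.42 − 0.612 = 0.808 V.
Assume saturation: I_D = ½ k_n V_ov² = 0.5 × 5.3 × 0.808² = 1.73 mA, giving V_DS = V_DD − I_D R_D = 2.53 − 1.73 × 3.92 = -4.25 V.
But -4.25 V < V_ov = 0.808 V, so the device is actually in triode.
In triode I_D = k_n[V_ov V_DS − ½ V_DS²] and I_D = (V_DD − V_DS)/R_D. Equating: 10.4 V_DS² − 17.79 V_DS + 2.53 = 0, giving V_DS = 0.157 V (the root below V_ov).
I_D = (2.53 − 0.157) / 3.92 = 0.605 mA.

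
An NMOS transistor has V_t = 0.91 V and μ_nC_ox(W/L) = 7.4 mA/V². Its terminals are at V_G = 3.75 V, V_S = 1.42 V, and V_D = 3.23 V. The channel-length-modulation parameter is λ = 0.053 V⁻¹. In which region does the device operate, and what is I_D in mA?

Saturation; I_D = 8.18 mA

V_GS = V_G − V_S = 3.75 − 1.42 = 2.33 V; V_DS = V_D − V_S = 3.23 − 1.42 = 1.81 V.
V_ov = V_GS − V_t = 2.33 − 0.91 = 1.42 V.
Since V_DS = 1.81 V ≥ V_ov = 1.42 V, the device is in saturation.
I_D = ½ k_n V_ov² (1 + λ V_DS) = 0.5 × 7.4 × 1.42² × (1 + 0.053 × 1.81) = 8.18 mA.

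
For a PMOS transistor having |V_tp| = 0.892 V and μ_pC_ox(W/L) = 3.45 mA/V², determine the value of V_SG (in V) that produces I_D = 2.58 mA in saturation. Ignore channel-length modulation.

In saturation I_D = ½ k_p (V_SG − |V_tp|)², so V_SG − |V_tp| = √(2 I_D / k_p) = √(2 × 2.58 / 3.45) = 1.22 V.
V_SG = 0.892 + 1.22 = 2.11 V.

V_SG = 2.11 V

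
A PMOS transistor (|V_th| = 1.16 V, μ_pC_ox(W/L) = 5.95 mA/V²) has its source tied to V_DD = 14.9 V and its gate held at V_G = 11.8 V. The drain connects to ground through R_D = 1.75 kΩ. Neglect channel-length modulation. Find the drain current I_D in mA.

V_SG = V_DD − V_G = 14.9 − 11.8 = 3.1 V, so V_ov = 3.1 − 1.16 = 1.94 V.
Assume saturation: I_D = ½ k_p V_ov² = 0.5 × 5.95 × 1.94² = 11.2 mA, giving V_SD = V_DD − I_D R_D = 14.9 − 11.2 × 1.75 = -4.69 V.
But -4.69 V < V_ov = 1.94 V, so the device is actually in triode.
In triode I_D = k_p[V_ov V_SD − ½ V_SD²] and I_D = (V_DD − V_SD)/R_D. Equating: 5.21 V_SD² − 21.2 V_SD + 14.9 = 0, giving V_SD = 0.903 V (the root below V_ov).
I_D = (14.9 − 0.903) / 1.75 = 8 mA.

I_D = 8.00 mA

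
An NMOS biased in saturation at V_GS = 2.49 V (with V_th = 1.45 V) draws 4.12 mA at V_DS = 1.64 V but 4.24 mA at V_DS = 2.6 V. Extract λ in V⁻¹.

With V_GS fixed, I_D ∝ (1 + λ V_DS) in saturation, so I_D2/I_D1 = (1 + λ V_DS2)/(1 + λ V_DS1).
4.24/4.12 = 1.029 = (1 + 2.6 λ)/(1 + 1.64 λ).
Solving: λ (I_D1 V_DS2 − I_D2 V_DS1) = I_D2 − I_D1, so λ = (4.24 − 4.12) / (4.12 × 2.6 − 4.24 × 1.64) = 0.12 / 3.76 = 0.0319 V⁻¹.

λ = 0.0319 V⁻¹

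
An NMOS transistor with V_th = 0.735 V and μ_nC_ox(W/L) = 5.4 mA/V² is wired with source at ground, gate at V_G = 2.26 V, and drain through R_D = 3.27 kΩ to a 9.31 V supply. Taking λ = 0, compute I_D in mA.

V_GS = V_G = 2.26 V, so V_ov = 2.26 − 0.735 = 1.52 V.
Assume saturation: I_D = ½ k_n V_ov² = 0.5 × 5.4 × 1.52² = 6.28 mA, giving V_DS = V_DD − I_D R_D = 9.31 − 6.28 × 3.27 = -11.2 V.
But -11.2 V < V_ov = 1.52 V, so the device is actually in triode.
In triode I_D = k_n[V_ov V_DS − ½ V_DS²] and I_D = (V_DD − V_DS)/R_D. Equating: 8.83 V_DS² − 27.93 V_DS + 9.31 = 0, giving V_DS = 0.379 V (the root below V_ov).
I_D = (9.31 − 0.379) / 3.27 = 2.73 mA.

I_D = 2.73 mA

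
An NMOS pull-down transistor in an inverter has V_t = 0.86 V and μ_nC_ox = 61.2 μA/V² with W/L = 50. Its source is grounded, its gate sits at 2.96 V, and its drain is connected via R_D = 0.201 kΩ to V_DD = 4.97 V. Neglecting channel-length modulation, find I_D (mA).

V_GS = V_G = 2.96 V, so V_ov = 2.96 − 0.86 = 2.1 V.
k_n = μ_nC_ox · (W/L) = 3.06 mA/V².
Assume saturation: I_D = ½ k_n V_ov² = 0.5 × 3.06 × 2.1² = 6.75 mA, giving V_DS = V_DD − I_D R_D = 4.97 − 6.75 × 0.201 = 3.61 V.
V_DS = 3.61 V ≥ V_ov = 2.1 V, confirming saturation.

I_D = 6.75 mA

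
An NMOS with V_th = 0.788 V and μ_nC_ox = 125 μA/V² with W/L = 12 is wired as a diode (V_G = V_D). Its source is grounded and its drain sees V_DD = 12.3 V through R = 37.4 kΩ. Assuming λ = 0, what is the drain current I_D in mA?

With gate tied to drain, V_GS = V_DS ≥ V_GS − V_th, so the device is in saturation.
k_n = μ_nC_ox · (W/L) = 1.5 mA/V².
KCL at the drain: ½ k_n (V_GS − V_th)² = (V_DD − V_GS)/R.
Let x = V_GS − 0.788. Then 28 x² + x − 11.51 = 0, giving x = 0.623 V (positive root), so V_GS = 1.41 V.
I_D = (V_DD − V_GS)/R = (12.3 − 1.41) / 37.4 = 0.291 mA.

I_D = 0.291 mA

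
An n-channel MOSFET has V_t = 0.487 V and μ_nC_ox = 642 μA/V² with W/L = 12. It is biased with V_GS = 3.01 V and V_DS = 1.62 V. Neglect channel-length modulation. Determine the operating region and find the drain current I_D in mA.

Triode; I_D = 21.4 mA

k_n = μ_nC_ox · (W/L) = 7.704 mA/V².
V_ov = V_GS − V_t = 3.01 − 0.487 = 2.52 V.
Since V_DS = 1.62 V < V_ov = 2.52 V, the device is in the triode region.
I_D = k_n [V_ov · V_DS − ½ V_DS²] = 7.704 × [2.52 × 1.62 − 0.5 × 1.62²] = 21.4 mA.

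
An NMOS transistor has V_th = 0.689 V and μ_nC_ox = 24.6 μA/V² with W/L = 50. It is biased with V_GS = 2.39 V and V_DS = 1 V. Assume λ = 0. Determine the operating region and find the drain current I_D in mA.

Triode; I_D = 1.48 mA

k_n = μ_nC_ox · (W/L) = 1.23 mA/V².
V_ov = V_GS − V_th = 2.39 − 0.689 = 1.7 V.
Since V_DS = 1 V < V_ov = 1.7 V, the device is in the triode region.
I_D = k_n [V_ov · V_DS − ½ V_DS²] = 1.23 × [1.7 × 1 − 0.5 × 1²] = 1.48 mA.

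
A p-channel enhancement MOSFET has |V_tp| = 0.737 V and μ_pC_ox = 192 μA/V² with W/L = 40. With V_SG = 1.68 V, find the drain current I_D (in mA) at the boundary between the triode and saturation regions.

At the boundary V_SD = V_ov = V_SG − |V_tp| = 1.68 − 0.737 = 0.943 V.
k_p = μ_pC_ox · (W/L) = 7.68 mA/V².
I_D = ½ k_p V_ov² = 0.5 × 7.68 × 0.943² = 3.41 mA.

I_D = 3.41 mA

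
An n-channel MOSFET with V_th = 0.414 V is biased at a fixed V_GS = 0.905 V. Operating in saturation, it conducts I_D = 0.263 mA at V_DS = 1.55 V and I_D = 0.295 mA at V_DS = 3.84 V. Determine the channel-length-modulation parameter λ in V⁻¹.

λ = 0.0579 V⁻¹

With V_GS fixed, I_D ∝ (1 + λ V_DS) in saturation, so I_D2/I_D1 = (1 + λ V_DS2)/(1 + λ V_DS1).
0.295/0.263 = 1.122 = (1 + 3.84 λ)/(1 + 1.55 λ).
Solving: λ (I_D1 V_DS2 − I_D2 V_DS1) = I_D2 − I_D1, so λ = (0.295 − 0.263) / (0.263 × 3.84 − 0.295 × 1.55) = 0.032 / 0.553 = 0.0579 V⁻¹.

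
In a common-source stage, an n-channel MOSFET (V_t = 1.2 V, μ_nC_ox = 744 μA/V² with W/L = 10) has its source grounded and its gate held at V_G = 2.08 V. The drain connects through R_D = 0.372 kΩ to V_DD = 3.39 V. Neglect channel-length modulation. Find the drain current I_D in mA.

I_D = 2.88 mA

V_GS = V_G = 2.08 V, so V_ov = 2.08 − 1.2 = 0.88 V.
k_n = μ_nC_ox · (W/L) = 7.44 mA/V².
Assume saturation: I_D = ½ k_n V_ov² = 0.5 × 7.44 × 0.88² = 2.88 mA, giving V_DS = V_DD − I_D R_D = 3.39 − 2.88 × 0.372 = 2.32 V.
V_DS = 2.32 V ≥ V_ov = 0.88 V, confirming saturation.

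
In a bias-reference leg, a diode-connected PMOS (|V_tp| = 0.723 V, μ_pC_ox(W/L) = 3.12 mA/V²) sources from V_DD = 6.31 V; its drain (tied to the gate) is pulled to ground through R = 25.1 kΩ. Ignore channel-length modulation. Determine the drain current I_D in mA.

I_D = 0.208 mA

With gate tied to drain, V_SG = V_SD ≥ V_SG − |V_tp|, so the device is in saturation.
KCL at the drain: ½ k_p (V_SG − |V_tp|)² = (V_DD − V_SG)/R.
Let x = V_SG − 0.723. Then 39.2 x² + x − 5.587 = 0, giving x = 0.365 V (positive root), so V_SG = 1.09 V.
I_D = (V_DD − V_SG)/R = (6.31 − 1.09) / 25.1 = 0.208 mA.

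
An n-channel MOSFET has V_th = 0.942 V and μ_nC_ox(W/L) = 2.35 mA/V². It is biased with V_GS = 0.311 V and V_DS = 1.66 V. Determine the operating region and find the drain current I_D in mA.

V_GS = 0.311 V < V_th = 0.942 V, so the transistor is in cutoff.

Cutoff; I_D = 0 mA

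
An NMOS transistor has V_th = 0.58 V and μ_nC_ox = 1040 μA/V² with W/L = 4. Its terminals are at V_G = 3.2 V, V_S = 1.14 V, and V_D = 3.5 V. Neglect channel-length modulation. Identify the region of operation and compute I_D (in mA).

Saturation; I_D = 4.56 mA

V_GS = V_G − V_S = 3.2 − 1.14 = 2.06 V; V_DS = V_D − V_S = 3.5 − 1.14 = 2.36 V.
k_n = μ_nC_ox · (W/L) = 4.16 mA/V².
V_ov = V_GS − V_th = 2.06 − 0.58 = 1.48 V.
Since V_DS = 2.36 V ≥ V_ov = 1.48 V, the device is in saturation.
I_D = ½ k_n V_ov² = 0.5 × 4.16 × 1.48² = 4.56 mA.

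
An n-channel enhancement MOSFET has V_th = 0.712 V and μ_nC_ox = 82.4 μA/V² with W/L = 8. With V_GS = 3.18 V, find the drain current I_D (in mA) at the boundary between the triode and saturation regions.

At the boundary V_DS = V_ov = V_GS − V_th = 3.18 − 0.712 = 2.47 V.
k_n = μ_nC_ox · (W/L) = 0.6592 mA/V².
I_D = ½ k_n V_ov² = 0.5 × 0.6592 × 2.47² = 2.01 mA.

I_D = 2.01 mA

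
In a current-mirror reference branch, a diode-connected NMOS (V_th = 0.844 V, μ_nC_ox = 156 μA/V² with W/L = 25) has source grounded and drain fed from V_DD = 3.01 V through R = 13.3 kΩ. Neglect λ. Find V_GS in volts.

With gate tied to drain, V_GS = V_DS ≥ V_GS − V_th, so the device is in saturation.
k_n = μ_nC_ox · (W/L) = 3.9 mA/V².
KCL at the drain: ½ k_n (V_GS − V_th)² = (V_DD − V_GS)/R.
Let x = V_GS − 0.844. Then 25.9 x² + x − 2.166 = 0, giving x = 0.27 V (positive root), so V_GS = 1.11 V.
I_D = (V_DD − V_GS)/R = (3.01 − 1.11) / 13.3 = 0.143 mA.

V_GS = 1.11 V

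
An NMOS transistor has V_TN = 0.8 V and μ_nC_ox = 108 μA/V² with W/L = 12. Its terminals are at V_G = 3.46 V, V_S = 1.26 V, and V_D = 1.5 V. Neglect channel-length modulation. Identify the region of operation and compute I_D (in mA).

Triode; I_D = 0.398 mA

V_GS = V_G − V_S = 3.46 − 1.26 = 2.2 V; V_DS = V_D − V_S = 1.5 − 1.26 = 0.24 V.
k_n = μ_nC_ox · (W/L) = 1.296 mA/V².
V_ov = V_GS − V_TN = 2.2 − 0.8 = 1.4 V.
Since V_DS = 0.24 V < V_ov = 1.4 V, the device is in the triode region.
I_D = k_n [V_ov · V_DS − ½ V_DS²] = 1.296 × [1.4 × 0.24 − 0.5 × 0.24²] = 0.398 mA.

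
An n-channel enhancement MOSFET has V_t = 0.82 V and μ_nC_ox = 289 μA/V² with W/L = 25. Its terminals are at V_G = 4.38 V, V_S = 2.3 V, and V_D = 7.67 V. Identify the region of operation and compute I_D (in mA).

V_GS = V_G − V_S = 4.38 − 2.3 = 2.08 V; V_DS = V_D − V_S = 7.67 − 2.3 = 5.37 V.
k_n = μ_nC_ox · (W/L) = 7.225 mA/V².
V_ov = V_GS − V_t = 2.08 − 0.82 = 1.26 V.
Since V_DS = 5.37 V ≥ V_ov = 1.26 V, the device is in saturation.
I_D = ½ k_n V_ov² = 0.5 × 7.225 × 1.26² = 5.74 mA.

Saturation; I_D = 5.74 mA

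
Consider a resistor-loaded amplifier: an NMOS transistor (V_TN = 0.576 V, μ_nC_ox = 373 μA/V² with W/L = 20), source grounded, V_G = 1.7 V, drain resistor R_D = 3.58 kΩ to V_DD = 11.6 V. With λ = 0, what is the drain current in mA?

I_D = 3.11 mA

V_GS = V_G = 1.7 V, so V_ov = 1.7 − 0.576 = 1.12 V.
k_n = μ_nC_ox · (W/L) = 7.46 mA/V².
Assume saturation: I_D = ½ k_n V_ov² = 0.5 × 7.46 × 1.12² = 4.71 mA, giving V_DS = V_DD − I_D R_D = 11.6 − 4.71 × 3.58 = -5.27 V.
But -5.27 V < V_ov = 1.12 V, so the device is actually in triode.
In triode I_D = k_n[V_ov V_DS − ½ V_DS²] and I_D = (V_DD − V_DS)/R_D. Equating: 13.4 V_DS² − 31.02 V_DS + 11.6 = 0, giving V_DS = 0.468 V (the root below V_ov).
I_D = (11.6 − 0.468) / 3.58 = 3.11 mA.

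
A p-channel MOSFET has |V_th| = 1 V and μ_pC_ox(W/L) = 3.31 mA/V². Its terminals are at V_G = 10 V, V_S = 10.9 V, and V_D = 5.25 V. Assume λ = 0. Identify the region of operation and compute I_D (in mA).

V_SG = V_S − V_G = 10.9 − 10 = 0.9 V; V_SD = V_S − V_D = 10.9 − 5.25 = 5.65 V.
V_SG = 0.9 V < |V_th| = 1 V, so the transistor is in cutoff.

Cutoff; I_D = 0 mA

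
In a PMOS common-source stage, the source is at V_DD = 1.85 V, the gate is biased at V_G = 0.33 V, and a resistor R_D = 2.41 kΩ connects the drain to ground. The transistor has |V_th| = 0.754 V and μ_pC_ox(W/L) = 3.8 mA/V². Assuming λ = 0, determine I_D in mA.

V_SG = V_DD − V_G = 1.85 − 0.33 = 1.52 V, so V_ov = 1.52 − 0.754 = 0.766 V.
Assume saturation: I_D = ½ k_p V_ov² = 0.5 × 3.8 × 0.766² = 1.11 mA, giving V_SD = V_DD − I_D R_D = 1.85 − 1.11 × 2.41 = -0.837 V.
But -0.837 V < V_ov = 0.766 V, so the device is actually in triode.
In triode I_D = k_p[V_ov V_SD − ½ V_SD²] and I_D = (V_DD − V_SD)/R_D. Equating: 4.58 V_SD² − 8.015 V_SD + 1.85 = 0, giving V_SD = 0.274 V (the root below V_ov).
I_D = (1.85 − 0.274) / 2.41 = 0.654 mA.

I_D = 0.654 mA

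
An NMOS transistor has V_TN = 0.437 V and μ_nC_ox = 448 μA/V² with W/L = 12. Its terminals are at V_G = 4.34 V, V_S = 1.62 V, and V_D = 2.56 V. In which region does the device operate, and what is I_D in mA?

Triode; I_D = 9.16 mA

V_GS = V_G − V_S = 4.34 − 1.62 = 2.72 V; V_DS = V_D − V_S = 2.56 − 1.62 = 0.94 V.
k_n = μ_nC_ox · (W/L) = 5.376 mA/V².
V_ov = V_GS − V_TN = 2.72 − 0.437 = 2.28 V.
Since V_DS = 0.94 V < V_ov = 2.28 V, the device is in the triode region.
I_D = k_n [V_ov · V_DS − ½ V_DS²] = 5.376 × [2.28 × 0.94 − 0.5 × 0.94²] = 9.16 mA.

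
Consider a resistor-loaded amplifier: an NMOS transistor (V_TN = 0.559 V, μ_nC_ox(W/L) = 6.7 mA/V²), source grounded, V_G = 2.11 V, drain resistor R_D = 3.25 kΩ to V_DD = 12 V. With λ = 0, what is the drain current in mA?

V_GS = V_G = 2.11 V, so V_ov = 2.11 − 0.559 = 1.55 V.
Assume saturation: I_D = ½ k_n V_ov² = 0.5 × 6.7 × 1.55² = 8.06 mA, giving V_DS = V_DD − I_D R_D = 12 − 8.06 × 3.25 = -14.2 V.
But -14.2 V < V_ov = 1.55 V, so the device is actually in triode.
In triode I_D = k_n[V_ov V_DS − ½ V_DS²] and I_D = (V_DD − V_DS)/R_D. Equating: 10.9 V_DS² − 34.77 V_DS + 12 = 0, giving V_DS = 0.394 V (the root below V_ov).
I_D = (12 − 0.394) / 3.25 = 3.57 mA.

I_D = 3.57 mA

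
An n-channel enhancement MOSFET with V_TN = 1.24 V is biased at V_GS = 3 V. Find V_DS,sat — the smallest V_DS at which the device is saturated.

The boundary between triode and saturation is V_DS = V_GS − V_TN = V_ov.
V_ov = 3 − 1.24 = 1.76 V.

V_DS,sat = 1.76 V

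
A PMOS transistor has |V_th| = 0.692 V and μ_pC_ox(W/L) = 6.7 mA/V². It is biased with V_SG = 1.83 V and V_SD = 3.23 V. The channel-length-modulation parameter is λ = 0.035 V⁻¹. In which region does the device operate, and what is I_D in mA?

V_ov = V_SG − |V_th| = 1.83 − 0.692 = 1.14 V.
Since V_SD = 3.23 V ≥ V_ov = 1.14 V, the device is in saturation.
I_D = ½ k_p V_ov² (1 + λ V_SD) = 0.5 × 6.7 × 1.14² × (1 + 0.035 × 3.23) = 4.83 mA.

Saturation; I_D = 4.83 mA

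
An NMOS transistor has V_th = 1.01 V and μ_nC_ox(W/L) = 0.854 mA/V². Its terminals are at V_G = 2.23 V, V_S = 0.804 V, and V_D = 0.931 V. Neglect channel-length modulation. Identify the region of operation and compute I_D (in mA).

V_GS = V_G − V_S = 2.23 − 0.804 = 1.43 V; V_DS = V_D − V_S = 0.931 − 0.804 = 0.127 V.
V_ov = V_GS − V_th = 1.43 − 1.01 = 0.416 V.
Since V_DS = 0.127 V < V_ov = 0.416 V, the device is in the triode region.
I_D = k_n [V_ov · V_DS − ½ V_DS²] = 0.854 × [0.416 × 0.127 − 0.5 × 0.127²] = 0.0382 mA.

Triode; I_D = 0.0382 mA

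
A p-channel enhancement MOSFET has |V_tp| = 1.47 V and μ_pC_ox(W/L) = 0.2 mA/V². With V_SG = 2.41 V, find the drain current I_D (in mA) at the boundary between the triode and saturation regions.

At the boundary V_SD = V_ov = V_SG − |V_tp| = 2.41 − 1.47 = 0.94 V.
I_D = ½ k_p V_ov² = 0.5 × 0.2 × 0.94² = 0.0884 mA.

I_D = 0.0884 mA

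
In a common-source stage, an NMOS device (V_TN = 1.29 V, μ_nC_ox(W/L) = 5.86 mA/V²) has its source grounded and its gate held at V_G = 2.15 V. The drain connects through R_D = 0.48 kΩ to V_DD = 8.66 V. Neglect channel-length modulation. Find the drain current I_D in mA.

V_GS = V_G = 2.15 V, so V_ov = 2.15 − 1.29 = 0.86 V.
Assume saturation: I_D = ½ k_n V_ov² = 0.5 × 5.86 × 0.86² = 2.17 mA, giving V_DS = V_DD − I_D R_D = 8.66 − 2.17 × 0.48 = 7.62 V.
V_DS = 7.62 V ≥ V_ov = 0.86 V, confirming saturation.

I_D = 2.17 mA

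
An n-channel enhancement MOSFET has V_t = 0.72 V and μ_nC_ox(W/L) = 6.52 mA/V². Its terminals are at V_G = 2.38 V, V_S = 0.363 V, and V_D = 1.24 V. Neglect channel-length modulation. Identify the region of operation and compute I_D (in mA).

V_GS = V_G − V_S = 2.38 − 0.363 = 2.02 V; V_DS = V_D − V_S = 1.24 − 0.363 = 0.877 V.
V_ov = V_GS − V_t = 2.02 − 0.72 = 1.3 V.
Since V_DS = 0.877 V < V_ov = 1.3 V, the device is in the triode region.
I_D = k_n [V_ov · V_DS − ½ V_DS²] = 6.52 × [1.3 × 0.877 − 0.5 × 0.877²] = 4.91 mA.

Triode; I_D = 4.91 mA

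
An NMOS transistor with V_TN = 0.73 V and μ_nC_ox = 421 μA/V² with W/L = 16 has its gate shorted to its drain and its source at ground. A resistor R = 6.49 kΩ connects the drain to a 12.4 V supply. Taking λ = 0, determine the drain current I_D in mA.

I_D = 1.69 mA

With gate tied to drain, V_GS = V_DS ≥ V_GS − V_TN, so the device is in saturation.
k_n = μ_nC_ox · (W/L) = 6.736 mA/V².
KCL at the drain: ½ k_n (V_GS − V_TN)² = (V_DD − V_GS)/R.
Let x = V_GS − 0.73. Then 21.9 x² + x − 11.67 = 0, giving x = 0.708 V (positive root), so V_GS = 1.44 V.
I_D = (V_DD − V_GS)/R = (12.4 − 1.44) / 6.49 = 1.69 mA.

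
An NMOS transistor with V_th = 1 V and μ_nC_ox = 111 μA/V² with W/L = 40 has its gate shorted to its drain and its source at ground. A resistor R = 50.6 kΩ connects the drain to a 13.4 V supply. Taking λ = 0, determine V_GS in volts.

With gate tied to drain, V_GS = V_DS ≥ V_GS − V_th, so the device is in saturation.
k_n = μ_nC_ox · (W/L) = 4.44 mA/V².
KCL at the drain: ½ k_n (V_GS − V_th)² = (V_DD − V_GS)/R.
Let x = V_GS − 1. Then 112 x² + x − 12.4 = 0, giving x = 0.328 V (positive root), so V_GS = 1.33 V.
I_D = (V_DD − V_GS)/R = (13.4 − 1.33) / 50.6 = 0.239 mA.

V_GS = 1.33 V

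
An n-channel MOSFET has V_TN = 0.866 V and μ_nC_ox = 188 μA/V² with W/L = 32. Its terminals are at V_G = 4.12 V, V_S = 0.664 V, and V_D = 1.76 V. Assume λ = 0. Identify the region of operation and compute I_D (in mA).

V_GS = V_G − V_S = 4.12 − 0.664 = 3.46 V; V_DS = V_D − V_S = 1.76 − 0.664 = 1.1 V.
k_n = μ_nC_ox · (W/L) = 6.016 mA/V².
V_ov = V_GS − V_TN = 3.46 − 0.866 = 2.59 V.
Since V_DS = 1.1 V < V_ov = 2.59 V, the device is in the triode region.
I_D = k_n [V_ov · V_DS − ½ V_DS²] = 6.016 × [2.59 × 1.1 − 0.5 × 1.1²] = 13.5 mA.

Triode; I_D = 13.5 mA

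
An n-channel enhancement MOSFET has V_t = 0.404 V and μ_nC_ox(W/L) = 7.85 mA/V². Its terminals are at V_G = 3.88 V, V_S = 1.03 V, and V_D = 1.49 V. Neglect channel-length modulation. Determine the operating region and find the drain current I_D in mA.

V_GS = V_G − V_S = 3.88 − 1.03 = 2.85 V; V_DS = V_D − V_S = 1.49 − 1.03 = 0.46 V.
V_ov = V_GS − V_t = 2.85 − 0.404 = 2.45 V.
Since V_DS = 0.46 V < V_ov = 2.45 V, the device is in the triode region.
I_D = k_n [V_ov · V_DS − ½ V_DS²] = 7.85 × [2.45 × 0.46 − 0.5 × 0.46²] = 8 mA.

Triode; I_D = 8.00 mA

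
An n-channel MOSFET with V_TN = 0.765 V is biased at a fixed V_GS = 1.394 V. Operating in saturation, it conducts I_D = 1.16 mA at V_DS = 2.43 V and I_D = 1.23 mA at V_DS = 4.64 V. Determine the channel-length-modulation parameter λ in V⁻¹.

λ = 0.0292 V⁻¹

With V_GS fixed, I_D ∝ (1 + λ V_DS) in saturation, so I_D2/I_D1 = (1 + λ V_DS2)/(1 + λ V_DS1).
1.23/1.16 = 1.06 = (1 + 4.64 λ)/(1 + 2.43 λ).
Solving: λ (I_D1 V_DS2 − I_D2 V_DS1) = I_D2 − I_D1, so λ = (1.23 − 1.16) / (1.16 × 4.64 − 1.23 × 2.43) = 0.07 / 2.39 = 0.0292 V⁻¹.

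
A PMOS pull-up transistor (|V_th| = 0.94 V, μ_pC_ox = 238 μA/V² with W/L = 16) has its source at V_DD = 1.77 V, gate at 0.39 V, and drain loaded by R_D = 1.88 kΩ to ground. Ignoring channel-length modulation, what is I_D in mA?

I_D = 0.369 mA

V_SG = V_DD − V_G = 1.77 − 0.39 = 1.38 V, so V_ov = 1.38 − 0.94 = 0.44 V.
k_p = μ_pC_ox · (W/L) = 3.808 mA/V².
Assume saturation: I_D = ½ k_p V_ov² = 0.5 × 3.808 × 0.44² = 0.369 mA, giving V_SD = V_DD − I_D R_D = 1.77 − 0.369 × 1.88 = 1.08 V.
V_SD = 1.08 V ≥ V_ov = 0.44 V, confirming saturation.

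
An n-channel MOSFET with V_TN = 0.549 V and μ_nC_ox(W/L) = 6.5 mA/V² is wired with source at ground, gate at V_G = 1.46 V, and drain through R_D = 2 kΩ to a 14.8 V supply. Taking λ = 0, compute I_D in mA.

V_GS = V_G = 1.46 V, so V_ov = 1.46 − 0.549 = 0.911 V.
Assume saturation: I_D = ½ k_n V_ov² = 0.5 × 6.5 × 0.911² = 2.7 mA, giving V_DS = V_DD − I_D R_D = 14.8 − 2.7 × 2 = 9.41 V.
V_DS = 9.41 V ≥ V_ov = 0.911 V, confirming saturation.

I_D = 2.70 mA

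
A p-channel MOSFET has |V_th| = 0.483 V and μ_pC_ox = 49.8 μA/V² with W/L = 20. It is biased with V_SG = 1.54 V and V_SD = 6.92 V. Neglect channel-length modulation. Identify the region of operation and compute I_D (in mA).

k_p = μ_pC_ox · (W/L) = 0.996 mA/V².
V_ov = V_SG − |V_th| = 1.54 − 0.483 = 1.06 V.
Since V_SD = 6.92 V ≥ V_ov = 1.06 V, the device is in saturation.
I_D = ½ k_p V_ov² = 0.5 × 0.996 × 1.06² = 0.556 mA.

Saturation; I_D = 0.556 mA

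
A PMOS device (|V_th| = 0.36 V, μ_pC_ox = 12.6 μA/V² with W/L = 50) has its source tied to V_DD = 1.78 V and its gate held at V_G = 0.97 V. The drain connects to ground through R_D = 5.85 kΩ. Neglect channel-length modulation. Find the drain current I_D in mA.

V_SG = V_DD − V_G = 1.78 − 0.97 = 0.81 V, so V_ov = 0.81 − 0.36 = 0.45 V.
k_p = μ_pC_ox · (W/L) = 0.63 mA/V².
Assume saturation: I_D = ½ k_p V_ov² = 0.5 × 0.63 × 0.45² = 0.0638 mA, giving V_SD = V_DD − I_D R_D = 1.78 − 0.0638 × 5.85 = 1.41 V.
V_SD = 1.41 V ≥ V_ov = 0.45 V, confirming saturation.

I_D = 0.0638 mA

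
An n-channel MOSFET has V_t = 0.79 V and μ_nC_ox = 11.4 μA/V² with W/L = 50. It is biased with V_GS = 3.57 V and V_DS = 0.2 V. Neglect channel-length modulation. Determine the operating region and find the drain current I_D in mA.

k_n = μ_nC_ox · (W/L) = 0.57 mA/V².
V_ov = V_GS − V_t = 3.57 − 0.79 = 2.78 V.
Since V_DS = 0.2 V < V_ov = 2.78 V, the device is in the triode region.
I_D = k_n [V_ov · V_DS − ½ V_DS²] = 0.57 × [2.78 × 0.2 − 0.5 × 0.2²] = 0.306 mA.

Triode; I_D = 0.306 mA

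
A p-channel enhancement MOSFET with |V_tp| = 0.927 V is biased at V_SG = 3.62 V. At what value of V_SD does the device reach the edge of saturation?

V_SD,sat = 2.69 V

The boundary between triode and saturation is V_SD = V_SG − |V_tp| = V_ov.
V_ov = 3.62 − 0.927 = 2.69 V.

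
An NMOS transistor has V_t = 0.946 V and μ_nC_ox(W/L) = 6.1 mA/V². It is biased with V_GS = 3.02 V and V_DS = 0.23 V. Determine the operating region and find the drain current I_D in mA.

V_ov = V_GS − V_t = 3.02 − 0.946 = 2.07 V.
Since V_DS = 0.23 V < V_ov = 2.07 V, the device is in the triode region.
I_D = k_n [V_ov · V_DS − ½ V_DS²] = 6.1 × [2.07 × 0.23 − 0.5 × 0.23²] = 2.75 mA.

Triode; I_D = 2.75 mA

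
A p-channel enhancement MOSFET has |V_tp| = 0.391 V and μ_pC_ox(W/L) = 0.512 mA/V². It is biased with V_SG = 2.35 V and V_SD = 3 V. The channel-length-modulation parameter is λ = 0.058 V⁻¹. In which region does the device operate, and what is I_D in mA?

V_ov = V_SG − |V_tp| = 2.35 − 0.391 = 1.96 V.
Since V_SD = 3 V ≥ V_ov = 1.96 V, the device is in saturation.
I_D = ½ k_p V_ov² (1 + λ V_SD) = 0.5 × 0.512 × 1.96² × (1 + 0.058 × 3) = 1.15 mA.

Saturation; I_D = 1.15 mA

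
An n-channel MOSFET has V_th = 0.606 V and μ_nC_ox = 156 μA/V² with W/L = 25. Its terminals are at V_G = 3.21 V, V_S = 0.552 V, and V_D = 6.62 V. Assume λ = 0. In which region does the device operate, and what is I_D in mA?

V_GS = V_G − V_S = 3.21 − 0.552 = 2.66 V; V_DS = V_D − V_S = 6.62 − 0.552 = 6.07 V.
k_n = μ_nC_ox · (W/L) = 3.9 mA/V².
V_ov = V_GS − V_th = 2.66 − 0.606 = 2.05 V.
Since V_DS = 6.07 V ≥ V_ov = 2.05 V, the device is in saturation.
I_D = ½ k_n V_ov² = 0.5 × 3.9 × 2.05² = 8.21 mA.

Saturation; I_D = 8.21 mA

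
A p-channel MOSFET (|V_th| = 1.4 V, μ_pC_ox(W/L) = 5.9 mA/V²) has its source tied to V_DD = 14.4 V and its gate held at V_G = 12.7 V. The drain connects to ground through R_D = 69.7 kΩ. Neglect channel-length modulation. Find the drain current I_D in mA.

V_SG = V_DD − V_G = 14.4 − 12.7 = 1.7 V, so V_ov = 1.7 − 1.4 = 0.3 V.
Assume saturation: I_D = ½ k_p V_ov² = 0.5 × 5.9 × 0.3² = 0.266 mA, giving V_SD = V_DD − I_D R_D = 14.4 − 0.266 × 69.7 = -4.11 V.
But -4.11 V < V_ov = 0.3 V, so the device is actually in triode.
In triode I_D = k_p[V_ov V_SD − ½ V_SD²] and I_D = (V_DD − V_SD)/R_D. Equating: 206 V_SD² − 124.4 V_SD + 14.4 = 0, giving V_SD = 0.156 V (the root below V_ov).
I_D = (14.4 − 0.156) / 69.7 = 0.204 mA.

I_D = 0.204 mA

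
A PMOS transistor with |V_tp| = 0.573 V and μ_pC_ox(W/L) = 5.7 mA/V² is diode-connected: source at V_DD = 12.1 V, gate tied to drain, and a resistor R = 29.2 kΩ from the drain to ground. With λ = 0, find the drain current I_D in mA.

With gate tied to drain, V_SG = V_SD ≥ V_SG − |V_tp|, so the device is in saturation.
KCL at the drain: ½ k_p (V_SG − |V_tp|)² = (V_DD − V_SG)/R.
Let x = V_SG − 0.573. Then 83.2 x² + x − 11.53 = 0, giving x = 0.366 V (positive root), so V_SG = 0.939 V.
I_D = (V_DD − V_SG)/R = (12.1 − 0.939) / 29.2 = 0.382 mA.

I_D = 0.382 mA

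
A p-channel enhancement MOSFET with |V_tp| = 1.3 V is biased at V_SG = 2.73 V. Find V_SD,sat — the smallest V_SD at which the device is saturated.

V_SD,sat = 1.43 V

The boundary between triode and saturation is V_SD = V_SG − |V_tp| = V_ov.
V_ov = 2.73 − 1.3 = 1.43 V.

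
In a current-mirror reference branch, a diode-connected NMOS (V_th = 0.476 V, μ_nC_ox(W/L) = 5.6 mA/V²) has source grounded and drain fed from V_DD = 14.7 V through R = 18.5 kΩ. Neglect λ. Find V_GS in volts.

With gate tied to drain, V_GS = V_DS ≥ V_GS − V_th, so the device is in saturation.
KCL at the drain: ½ k_n (V_GS − V_th)² = (V_DD − V_GS)/R.
Let x = V_GS − 0.476. Then 51.8 x² + x − 14.22 = 0, giving x = 0.514 V (positive root), so V_GS = 0.99 V.
I_D = (V_DD − V_GS)/R = (14.7 − 0.99) / 18.5 = 0.741 mA.

V_GS = 0.990 V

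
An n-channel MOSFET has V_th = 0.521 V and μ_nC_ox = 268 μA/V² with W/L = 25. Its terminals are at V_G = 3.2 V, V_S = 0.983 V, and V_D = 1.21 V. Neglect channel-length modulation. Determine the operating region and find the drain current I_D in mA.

Triode; I_D = 2.41 mA

V_GS = V_G − V_S = 3.2 − 0.983 = 2.22 V; V_DS = V_D − V_S = 1.21 − 0.983 = 0.227 V.
k_n = μ_nC_ox · (W/L) = 6.7 mA/V².
V_ov = V_GS − V_th = 2.22 − 0.521 = 1.7 V.
Since V_DS = 0.227 V < V_ov = 1.7 V, the device is in the triode region.
I_D = k_n [V_ov · V_DS − ½ V_DS²] = 6.7 × [1.7 × 0.227 − 0.5 × 0.227²] = 2.41 mA.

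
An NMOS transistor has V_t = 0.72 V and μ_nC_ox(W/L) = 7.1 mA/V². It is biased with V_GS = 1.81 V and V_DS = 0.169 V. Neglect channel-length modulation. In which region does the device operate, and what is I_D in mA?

Triode; I_D = 1.21 mA

V_ov = V_GS − V_t = 1.81 − 0.72 = 1.09 V.
Since V_DS = 0.169 V < V_ov = 1.09 V, the device is in the triode region.
I_D = k_n [V_ov · V_DS − ½ V_DS²] = 7.1 × [1.09 × 0.169 − 0.5 × 0.169²] = 1.21 mA.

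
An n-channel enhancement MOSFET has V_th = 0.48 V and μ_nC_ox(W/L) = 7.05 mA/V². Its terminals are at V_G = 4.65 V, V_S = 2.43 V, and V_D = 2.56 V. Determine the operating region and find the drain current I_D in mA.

V_GS = V_G − V_S = 4.65 − 2.43 = 2.22 V; V_DS = V_D − V_S = 2.56 − 2.43 = 0.13 V.
V_ov = V_GS − V_th = 2.22 − 0.48 = 1.74 V.
Since V_DS = 0.13 V < V_ov = 1.74 V, the device is in the triode region.
I_D = k_n [V_ov · V_DS − ½ V_DS²] = 7.05 × [1.74 × 0.13 − 0.5 × 0.13²] = 1.54 mA.

Triode; I_D = 1.54 mA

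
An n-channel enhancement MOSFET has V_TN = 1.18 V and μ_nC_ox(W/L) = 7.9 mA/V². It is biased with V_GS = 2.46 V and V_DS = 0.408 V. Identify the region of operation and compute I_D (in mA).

Triode; I_D = 3.47 mA

V_ov = V_GS − V_TN = 2.46 − 1.18 = 1.28 V.
Since V_DS = 0.408 V < V_ov = 1.28 V, the device is in the triode region.
I_D = k_n [V_ov · V_DS − ½ V_DS²] = 7.9 × [1.28 × 0.408 − 0.5 × 0.408²] = 3.47 mA.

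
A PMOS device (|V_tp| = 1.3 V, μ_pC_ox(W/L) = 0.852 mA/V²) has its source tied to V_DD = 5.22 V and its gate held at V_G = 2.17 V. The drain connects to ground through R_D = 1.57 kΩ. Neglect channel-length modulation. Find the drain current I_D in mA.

I_D = 1.30 mA

V_SG = V_DD − V_G = 5.22 − 2.17 = 3.05 V, so V_ov = 3.05 − 1.3 = 1.75 V.
Assume saturation: I_D = ½ k_p V_ov² = 0.5 × 0.852 × 1.75² = 1.3 mA, giving V_SD = V_DD − I_D R_D = 5.22 − 1.3 × 1.57 = 3.17 V.
V_SD = 3.17 V ≥ V_ov = 1.75 V, confirming saturation.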